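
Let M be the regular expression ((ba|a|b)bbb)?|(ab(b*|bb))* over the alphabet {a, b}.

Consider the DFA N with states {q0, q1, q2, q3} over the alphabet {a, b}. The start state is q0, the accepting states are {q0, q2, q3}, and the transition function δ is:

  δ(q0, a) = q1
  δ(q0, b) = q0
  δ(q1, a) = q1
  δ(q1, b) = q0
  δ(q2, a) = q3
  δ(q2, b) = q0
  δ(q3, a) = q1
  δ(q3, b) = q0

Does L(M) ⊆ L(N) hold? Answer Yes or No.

Converting the expression M to a DFA (subset construction, then merging equivalent states) gives the minimal DFA with states {m0, m1, m2, m3, m4, m5, m6, m7, m8}, start state m0, accepting states {m0, m4, m8} and transitions m0: a→m1, b→m2; m1: a→m3, b→m4; m2: a→m5, b→m6; m3: a→m3, b→m3; m4: a→m1, b→m4; m5: a→m3, b→m6; m6: a→m3, b→m7; m7: a→m3, b→m8; m8: a→m3, b→m3.
Exploring the product automaton M × N from the start pair (m0, q0), following both machines on each input symbol, reaches 10 state pairs: (m0, q0), (m1, q1), (m2, q0), (m3, q1), (m4, q0), (m5, q1), (m6, q0), (m3, q0), (m7, q0), (m8, q0).
M accepts in {m0, m4, m8} and N accepts in {q0, q2, q3}. The reachable pairs whose M-component is accepting are (m0, q0), (m4, q0), (m8, q0); in each of them the N-component is accepting too, so the product for L(M) \ L(N) (M-component accepting, N-component rejecting) has no reachable accepting pair and the difference is empty.
Hence every string in L(M) is also in L(N).

Yes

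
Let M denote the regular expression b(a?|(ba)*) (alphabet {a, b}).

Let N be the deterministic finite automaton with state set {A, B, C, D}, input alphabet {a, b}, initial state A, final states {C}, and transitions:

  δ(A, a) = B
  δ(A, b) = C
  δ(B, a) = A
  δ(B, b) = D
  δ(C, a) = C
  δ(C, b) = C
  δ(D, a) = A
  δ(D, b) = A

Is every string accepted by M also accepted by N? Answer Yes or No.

Converting the expression M to a DFA (subset construction, then merging equivalent states) gives the minimal DFA with states {m0, m1, m2, m3, m4, m5}, start state m0, accepting states {m2, m3, m5} and transitions m0: a→m1, b→m2; m1: a→m1, b→m1; m2: a→m3, b→m4; m3: a→m1, b→m1; m4: a→m5, b→m1; m5: a→m1, b→m4.
Exploring the product automaton M × N from the start pair (m0, A), following both machines on each input symbol, reaches 9 state pairs: (m0, A), (m1, B), (m2, C), (m1, A), (m1, D), (m3, C), (m4, C), (m1, C), (m5, C).
M accepts in {m2, m3, m5} and N accepts in {C}. The reachable pairs whose M-component is accepting are (m2, C), (m3, C), (m5, C); in each of them the N-component is accepting too, so the product for L(M) \ L(N) (M-component accepting, N-component rejecting) has no reachable accepting pair and the difference is empty.
Hence every string in L(M) is also in L(N).

Yes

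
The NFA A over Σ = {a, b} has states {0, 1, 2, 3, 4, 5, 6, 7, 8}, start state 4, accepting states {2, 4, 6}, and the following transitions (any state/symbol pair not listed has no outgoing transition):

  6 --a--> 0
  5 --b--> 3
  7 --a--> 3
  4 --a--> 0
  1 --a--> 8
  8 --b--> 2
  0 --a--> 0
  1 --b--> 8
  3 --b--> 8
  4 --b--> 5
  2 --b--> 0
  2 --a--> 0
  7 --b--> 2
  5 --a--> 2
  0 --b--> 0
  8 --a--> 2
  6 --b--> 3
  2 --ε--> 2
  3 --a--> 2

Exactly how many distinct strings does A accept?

The useful subgraph on states {2, 3, 4, 5, 8} is acyclic, so L(A) is finite; the longest accepting path visits 5 useful states, giving maximum string length 4.
Counting accepting paths from 4 by length: 1 of length 0, 1 of length 2, 1 of length 3, 2 of length 4. Total 5.

5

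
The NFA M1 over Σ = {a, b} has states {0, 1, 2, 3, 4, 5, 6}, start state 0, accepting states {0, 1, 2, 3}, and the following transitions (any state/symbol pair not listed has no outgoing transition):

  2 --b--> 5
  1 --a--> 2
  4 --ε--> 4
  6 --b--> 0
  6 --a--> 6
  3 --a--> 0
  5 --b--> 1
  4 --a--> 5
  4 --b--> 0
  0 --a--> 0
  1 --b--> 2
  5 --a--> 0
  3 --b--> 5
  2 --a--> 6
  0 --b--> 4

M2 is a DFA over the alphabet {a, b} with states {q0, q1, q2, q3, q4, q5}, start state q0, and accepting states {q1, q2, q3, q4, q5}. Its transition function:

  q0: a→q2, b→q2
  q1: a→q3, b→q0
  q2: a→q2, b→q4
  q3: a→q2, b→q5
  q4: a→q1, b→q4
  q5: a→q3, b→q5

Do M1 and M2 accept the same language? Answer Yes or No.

The empty string ε is accepted by M1 but rejected by M2.
So L(M1) ≠ L(M2).

No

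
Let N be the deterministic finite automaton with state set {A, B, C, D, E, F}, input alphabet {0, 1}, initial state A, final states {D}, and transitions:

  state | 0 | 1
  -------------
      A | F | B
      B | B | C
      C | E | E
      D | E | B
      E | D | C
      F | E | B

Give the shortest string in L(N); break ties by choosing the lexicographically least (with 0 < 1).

A breadth-first search from A reaches an accepting state first via the path A → F → E → D on input 000.
No string of length < 3 is accepted (BFS exhausts all shorter strings without reaching an accepting state), and 000 is the lexicographically least accepting string of length 3.

000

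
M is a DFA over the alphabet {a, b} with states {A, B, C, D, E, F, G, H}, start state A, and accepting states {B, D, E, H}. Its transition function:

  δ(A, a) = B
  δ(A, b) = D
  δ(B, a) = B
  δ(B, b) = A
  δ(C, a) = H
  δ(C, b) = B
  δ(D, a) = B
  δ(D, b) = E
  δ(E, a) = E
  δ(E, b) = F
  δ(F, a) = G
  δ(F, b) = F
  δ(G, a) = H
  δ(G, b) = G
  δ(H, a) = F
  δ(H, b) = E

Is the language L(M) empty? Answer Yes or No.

The string a is accepted: the run A → B ends in the accepting state B.
Since at least one string is accepted, L(M) is not empty.

No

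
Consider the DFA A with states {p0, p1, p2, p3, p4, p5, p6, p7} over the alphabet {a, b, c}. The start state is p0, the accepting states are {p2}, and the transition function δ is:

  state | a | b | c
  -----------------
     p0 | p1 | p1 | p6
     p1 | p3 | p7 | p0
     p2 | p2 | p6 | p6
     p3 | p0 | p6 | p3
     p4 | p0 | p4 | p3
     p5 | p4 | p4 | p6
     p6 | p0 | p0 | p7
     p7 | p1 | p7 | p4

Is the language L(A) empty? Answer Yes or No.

Yes

The states reachable from the start state are {p0, p1, p3, p4, p6, p7}.
None of the accepting states {p2} is reachable, so no string is accepted and L(A) = ∅.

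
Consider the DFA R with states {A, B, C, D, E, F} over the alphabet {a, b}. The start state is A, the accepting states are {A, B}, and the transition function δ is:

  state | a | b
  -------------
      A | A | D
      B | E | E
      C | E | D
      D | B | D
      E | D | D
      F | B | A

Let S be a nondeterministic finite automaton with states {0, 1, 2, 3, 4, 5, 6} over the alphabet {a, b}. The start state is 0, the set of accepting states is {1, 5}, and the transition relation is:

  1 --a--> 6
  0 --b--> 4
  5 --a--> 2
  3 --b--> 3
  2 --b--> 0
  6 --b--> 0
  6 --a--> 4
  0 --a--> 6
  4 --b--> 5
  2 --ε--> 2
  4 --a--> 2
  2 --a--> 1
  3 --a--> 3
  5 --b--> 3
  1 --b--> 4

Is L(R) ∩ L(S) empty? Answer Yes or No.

No

The string aaaa is accepted by both R and S.
Hence L(R) ∩ L(S) ≠ ∅.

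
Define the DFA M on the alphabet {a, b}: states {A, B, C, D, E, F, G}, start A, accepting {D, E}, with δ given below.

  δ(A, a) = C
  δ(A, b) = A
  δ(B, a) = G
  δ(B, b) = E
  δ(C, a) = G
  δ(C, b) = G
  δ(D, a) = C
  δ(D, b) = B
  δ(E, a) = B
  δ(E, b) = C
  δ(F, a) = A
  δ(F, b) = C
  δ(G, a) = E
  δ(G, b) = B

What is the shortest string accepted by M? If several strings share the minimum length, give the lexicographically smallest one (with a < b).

A breadth-first search from A reaches an accepting state first via the path A → C → G → E on input aaa.
No string of length < 3 is accepted (BFS exhausts all shorter strings without reaching an accepting state), and aaa is the lexicographically least accepting string of length 3.

aaa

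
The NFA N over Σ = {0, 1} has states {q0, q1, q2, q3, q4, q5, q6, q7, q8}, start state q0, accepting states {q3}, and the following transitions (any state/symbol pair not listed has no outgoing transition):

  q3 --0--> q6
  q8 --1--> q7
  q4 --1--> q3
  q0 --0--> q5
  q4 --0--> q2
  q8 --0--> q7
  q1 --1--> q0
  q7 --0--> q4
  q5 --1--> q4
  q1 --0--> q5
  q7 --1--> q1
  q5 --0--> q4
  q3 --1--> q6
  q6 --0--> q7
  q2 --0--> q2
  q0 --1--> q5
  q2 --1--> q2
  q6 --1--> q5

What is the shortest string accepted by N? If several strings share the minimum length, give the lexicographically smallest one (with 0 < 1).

A breadth-first search from q0 reaches an accepting state first via the path q0 → q5 → q4 → q3 on input 001.
No string of length < 3 is accepted (BFS exhausts all shorter strings without reaching an accepting state), and 001 is the lexicographically least accepting string of length 3.

001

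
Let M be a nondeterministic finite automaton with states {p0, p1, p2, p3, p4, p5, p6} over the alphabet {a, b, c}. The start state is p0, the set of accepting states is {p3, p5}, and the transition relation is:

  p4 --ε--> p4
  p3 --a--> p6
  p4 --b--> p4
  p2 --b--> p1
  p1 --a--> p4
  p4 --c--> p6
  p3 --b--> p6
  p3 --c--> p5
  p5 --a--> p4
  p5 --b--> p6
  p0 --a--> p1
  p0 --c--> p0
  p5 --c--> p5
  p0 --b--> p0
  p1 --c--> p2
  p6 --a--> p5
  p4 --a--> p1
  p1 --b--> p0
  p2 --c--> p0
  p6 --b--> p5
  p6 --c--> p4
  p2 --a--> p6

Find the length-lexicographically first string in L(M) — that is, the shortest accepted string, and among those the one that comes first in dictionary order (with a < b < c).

aaca

A breadth-first search from p0 reaches an accepting state first via the path p0 → p1 → p4 → p6 → p5 on input aaca.
No string of length < 4 is accepted (BFS exhausts all shorter strings without reaching an accepting state), and aaca is the lexicographically least accepting string of length 4.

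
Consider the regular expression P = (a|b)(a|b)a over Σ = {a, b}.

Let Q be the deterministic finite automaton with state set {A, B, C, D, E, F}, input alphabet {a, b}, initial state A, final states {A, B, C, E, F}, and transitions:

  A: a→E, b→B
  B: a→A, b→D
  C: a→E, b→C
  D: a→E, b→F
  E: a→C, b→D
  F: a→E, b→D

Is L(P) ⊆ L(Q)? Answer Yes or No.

Yes

Converting the expression P to a DFA (subset construction, then merging equivalent states) gives the minimal DFA with states {p0, p1, p2, p3, p4}, start state p0, accepting states {p3} and transitions p0: a→p1, b→p1; p1: a→p2, b→p2; p2: a→p3, b→p4; p3: a→p4, b→p4; p4: a→p4, b→p4.
Exploring the product automaton P × Q from the start pair (p0, A), following both machines on each input symbol, reaches 13 state pairs: (p0, A), (p1, E), (p1, B), (p2, C), (p2, D), (p2, A), (p3, E), (p4, C), (p4, F), (p4, B), (p4, D), (p4, E), (p4, A).
P accepts in {p3} and Q accepts in {A, B, C, E, F}. The reachable pairs whose P-component is accepting are (p3, E); in each of them the Q-component is accepting too, so the product for L(P) \ L(Q) (P-component accepting, Q-component rejecting) has no reachable accepting pair and the difference is empty.
Hence every string in L(P) is also in L(Q).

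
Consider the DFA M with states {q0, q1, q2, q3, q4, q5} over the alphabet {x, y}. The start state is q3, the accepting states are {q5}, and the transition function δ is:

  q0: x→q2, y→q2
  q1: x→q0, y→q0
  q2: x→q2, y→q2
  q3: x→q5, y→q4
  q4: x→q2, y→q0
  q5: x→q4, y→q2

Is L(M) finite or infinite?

The useful states (reachable from q3 and able to reach an accepting state) are {q3, q5}.
Restricted to these states the transition graph has no cycle, so every accepting path has bounded length and L is finite.

finite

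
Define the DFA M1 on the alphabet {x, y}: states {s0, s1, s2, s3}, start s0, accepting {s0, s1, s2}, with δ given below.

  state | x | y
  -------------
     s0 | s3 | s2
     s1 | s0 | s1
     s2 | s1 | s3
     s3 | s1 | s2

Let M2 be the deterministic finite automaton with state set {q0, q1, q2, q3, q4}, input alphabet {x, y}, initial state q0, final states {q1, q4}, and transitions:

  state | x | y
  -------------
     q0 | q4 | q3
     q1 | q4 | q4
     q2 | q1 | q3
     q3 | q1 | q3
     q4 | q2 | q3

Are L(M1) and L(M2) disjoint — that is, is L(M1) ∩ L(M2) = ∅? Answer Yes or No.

The string yx is accepted by both M1 and M2.
Hence L(M1) ∩ L(M2) ≠ ∅.

No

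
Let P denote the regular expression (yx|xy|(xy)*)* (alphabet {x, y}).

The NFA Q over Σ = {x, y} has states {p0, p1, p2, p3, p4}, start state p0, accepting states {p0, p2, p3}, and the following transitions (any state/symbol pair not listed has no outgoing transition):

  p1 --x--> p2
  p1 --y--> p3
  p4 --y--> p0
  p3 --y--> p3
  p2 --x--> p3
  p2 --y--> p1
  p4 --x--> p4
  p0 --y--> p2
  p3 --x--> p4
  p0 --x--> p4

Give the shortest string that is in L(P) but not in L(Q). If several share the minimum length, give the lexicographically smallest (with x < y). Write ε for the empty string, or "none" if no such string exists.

The string yxyx is accepted by P but not by Q.
No shorter string lies in the difference, and yxyx is the lexicographically first length-4 string in L(P) \ L(Q).

yxyx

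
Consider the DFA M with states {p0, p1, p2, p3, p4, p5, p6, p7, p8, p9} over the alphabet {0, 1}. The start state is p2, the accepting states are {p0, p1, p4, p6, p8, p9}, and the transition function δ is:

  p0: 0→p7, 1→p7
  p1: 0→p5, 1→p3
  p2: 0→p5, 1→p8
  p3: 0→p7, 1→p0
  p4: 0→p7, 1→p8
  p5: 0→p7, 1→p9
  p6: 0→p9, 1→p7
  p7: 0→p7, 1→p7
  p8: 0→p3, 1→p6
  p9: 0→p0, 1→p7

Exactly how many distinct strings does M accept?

The useful subgraph on states {p0, p2, p3, p5, p6, p8, p9} is acyclic, so L(M) is finite; the longest accepting path visits 5 useful states, giving maximum string length 4.
Counting accepting paths from p2 by length: 1 of length 1, 2 of length 2, 3 of length 3, 1 of length 4. Total 7.

7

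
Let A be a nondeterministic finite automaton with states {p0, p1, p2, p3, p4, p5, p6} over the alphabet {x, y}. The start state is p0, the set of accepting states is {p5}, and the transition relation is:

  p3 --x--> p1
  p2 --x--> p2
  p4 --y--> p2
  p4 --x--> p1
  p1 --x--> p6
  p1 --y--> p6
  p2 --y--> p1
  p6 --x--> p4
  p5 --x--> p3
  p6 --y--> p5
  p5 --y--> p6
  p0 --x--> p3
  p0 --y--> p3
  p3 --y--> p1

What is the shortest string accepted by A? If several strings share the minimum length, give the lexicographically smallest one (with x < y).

xxxy

A breadth-first search from p0 reaches an accepting state first via the path p0 → p3 → p1 → p6 → p5 on input xxxy.
No string of length < 4 is accepted (BFS exhausts all shorter strings without reaching an accepting state), and xxxy is the lexicographically least accepting string of length 4.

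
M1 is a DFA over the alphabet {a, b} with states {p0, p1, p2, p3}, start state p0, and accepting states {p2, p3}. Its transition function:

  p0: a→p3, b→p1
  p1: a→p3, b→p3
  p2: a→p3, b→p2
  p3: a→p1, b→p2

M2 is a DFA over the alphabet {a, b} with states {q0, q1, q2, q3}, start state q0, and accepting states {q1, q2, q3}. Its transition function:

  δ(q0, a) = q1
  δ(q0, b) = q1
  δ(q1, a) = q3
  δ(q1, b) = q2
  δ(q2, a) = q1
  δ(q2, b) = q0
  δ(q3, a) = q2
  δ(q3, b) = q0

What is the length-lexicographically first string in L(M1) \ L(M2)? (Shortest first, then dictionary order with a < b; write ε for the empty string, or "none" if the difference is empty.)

The string aab is accepted by M1 but not by M2.
No shorter string lies in the difference, and aab is the lexicographically first length-3 string in L(M1) \ L(M2).

aab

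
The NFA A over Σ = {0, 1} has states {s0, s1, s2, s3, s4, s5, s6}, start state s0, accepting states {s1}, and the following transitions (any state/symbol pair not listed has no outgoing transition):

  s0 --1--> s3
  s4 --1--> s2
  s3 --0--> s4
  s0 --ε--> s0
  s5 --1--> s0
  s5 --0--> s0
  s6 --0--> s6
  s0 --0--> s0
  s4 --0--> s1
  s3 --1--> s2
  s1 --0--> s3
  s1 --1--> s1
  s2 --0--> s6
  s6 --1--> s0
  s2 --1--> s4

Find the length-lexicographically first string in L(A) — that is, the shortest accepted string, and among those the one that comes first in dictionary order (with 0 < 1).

A breadth-first search from s0 reaches an accepting state first via the path s0 → s3 → s4 → s1 on input 100.
No string of length < 3 is accepted (BFS exhausts all shorter strings without reaching an accepting state), and 100 is the lexicographically least accepting string of length 3.

100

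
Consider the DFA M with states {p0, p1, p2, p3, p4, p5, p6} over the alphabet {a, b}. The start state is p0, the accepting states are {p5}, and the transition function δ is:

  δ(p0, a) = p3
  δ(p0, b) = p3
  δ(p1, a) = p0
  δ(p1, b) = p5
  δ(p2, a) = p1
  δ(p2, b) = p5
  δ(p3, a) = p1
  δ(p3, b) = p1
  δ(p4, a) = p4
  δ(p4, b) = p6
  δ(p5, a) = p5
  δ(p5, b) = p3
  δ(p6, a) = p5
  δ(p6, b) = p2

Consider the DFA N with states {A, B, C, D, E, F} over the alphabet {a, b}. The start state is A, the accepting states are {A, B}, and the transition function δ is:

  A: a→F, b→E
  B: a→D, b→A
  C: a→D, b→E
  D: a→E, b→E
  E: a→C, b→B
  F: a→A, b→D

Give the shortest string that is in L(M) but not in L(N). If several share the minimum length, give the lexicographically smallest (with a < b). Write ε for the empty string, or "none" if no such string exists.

The string aab is accepted by M but not by N.
No shorter string lies in the difference, and aab is the lexicographically first length-3 string in L(M) \ L(N).

aab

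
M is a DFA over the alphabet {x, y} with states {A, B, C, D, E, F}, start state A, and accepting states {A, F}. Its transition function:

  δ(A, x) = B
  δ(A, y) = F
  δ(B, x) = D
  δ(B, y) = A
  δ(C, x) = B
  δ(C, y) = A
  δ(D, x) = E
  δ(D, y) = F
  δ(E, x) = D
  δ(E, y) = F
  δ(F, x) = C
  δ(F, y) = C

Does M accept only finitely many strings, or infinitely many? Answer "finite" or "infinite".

infinite

State A is reachable from the start and can reach an accepting state, and it lies on the cycle A → B → A.
Traversing that cycle any number of times yields accepted strings of unbounded length, so the language is infinite.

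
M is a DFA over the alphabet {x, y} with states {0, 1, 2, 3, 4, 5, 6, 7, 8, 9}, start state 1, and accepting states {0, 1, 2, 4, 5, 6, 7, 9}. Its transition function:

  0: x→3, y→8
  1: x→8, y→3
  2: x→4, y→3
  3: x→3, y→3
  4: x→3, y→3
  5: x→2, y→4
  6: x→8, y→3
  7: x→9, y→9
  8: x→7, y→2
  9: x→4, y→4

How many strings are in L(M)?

The useful subgraph on states {1, 2, 4, 7, 8, 9} is acyclic, so L(M) is finite; the longest accepting path visits 5 useful states, giving maximum string length 4.
Counting accepting paths from 1 by length: 1 of length 0, 2 of length 2, 3 of length 3, 4 of length 4. Total 10.

10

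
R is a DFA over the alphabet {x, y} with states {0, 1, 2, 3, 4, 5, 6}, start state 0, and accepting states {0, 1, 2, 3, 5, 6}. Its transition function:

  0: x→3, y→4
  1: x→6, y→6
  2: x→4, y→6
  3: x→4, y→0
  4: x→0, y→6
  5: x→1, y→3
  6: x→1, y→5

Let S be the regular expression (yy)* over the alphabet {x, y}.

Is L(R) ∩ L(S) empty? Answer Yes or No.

The empty string ε is accepted by both R and S.
Hence L(R) ∩ L(S) ≠ ∅.

No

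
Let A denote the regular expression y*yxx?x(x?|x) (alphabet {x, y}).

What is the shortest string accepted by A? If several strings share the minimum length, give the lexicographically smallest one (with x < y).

yxx

By inspection of the expression, no string of length less than 3 matches, and yxx is the lexicographically first match of length 3.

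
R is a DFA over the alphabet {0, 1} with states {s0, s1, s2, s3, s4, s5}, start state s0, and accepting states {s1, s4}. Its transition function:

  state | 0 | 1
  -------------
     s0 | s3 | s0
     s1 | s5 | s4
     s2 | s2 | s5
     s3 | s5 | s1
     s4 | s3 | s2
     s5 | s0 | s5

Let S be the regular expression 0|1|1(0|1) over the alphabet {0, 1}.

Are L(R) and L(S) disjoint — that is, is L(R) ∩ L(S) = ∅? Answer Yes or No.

Converting the expression S to a DFA (subset construction, then merging equivalent states) gives the minimal DFA with states {r0, r1, r2, r3}, start state r0, accepting states {r1, r2} and transitions r0: 0→r1, 1→r2; r1: 0→r3, 1→r3; r2: 0→r1, 1→r1; r3: 0→r3, 1→r3.
Exploring the product automaton R × S from the start pair (s0, r0), following both machines on each input symbol, reaches 10 state pairs: (s0, r0), (s3, r1), (s0, r2), (s5, r3), (s1, r3), (s0, r1), (s0, r3), (s4, r3), (s3, r3), (s2, r3).
R accepts in {s1, s4} and S accepts in {r1, r2}; no reachable pair has both components accepting, so no string drives both machines to acceptance simultaneously and L(R) ∩ L(S) = ∅.
So no string is accepted by both, and the intersection is empty.

Yes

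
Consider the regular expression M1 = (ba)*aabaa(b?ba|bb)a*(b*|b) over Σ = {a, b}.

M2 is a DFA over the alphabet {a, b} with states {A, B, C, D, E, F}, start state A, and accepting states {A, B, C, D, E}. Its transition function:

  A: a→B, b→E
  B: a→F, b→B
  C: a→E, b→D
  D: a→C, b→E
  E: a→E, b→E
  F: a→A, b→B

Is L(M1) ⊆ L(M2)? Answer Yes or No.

Converting the expression M1 to a DFA (subset construction, then merging equivalent states) gives the minimal DFA with states {r0, r1, r2, r3, r4, r5, r6, r7, r8, r9, r10}, start state r0, accepting states {r9, r10} and transitions r0: a→r1, b→r2; r1: a→r3, b→r4; r2: a→r0, b→r4; r3: a→r4, b→r5; r4: a→r4, b→r4; r5: a→r6, b→r4; r6: a→r7, b→r4; r7: a→r4, b→r8; r8: a→r9, b→r9; r9: a→r9, b→r10; r10: a→r4, b→r10.
Exploring the product automaton M1 × M2 from the start pair (r0, A), following both machines on each input symbol, reaches 20 state pairs: (r0, A), (r1, B), (r2, E), (r3, F), (r4, B), (r0, E), (r4, E), (r4, A), (r5, B), (r4, F), (r1, E), (r6, F), (r3, E), (r7, A), (r5, E), (r8, E), (r6, E), (r9, E), (r7, E), (r10, E).
M1 accepts in {r9, r10} and M2 accepts in {A, B, C, D, E}. The reachable pairs whose M1-component is accepting are (r9, E), (r10, E); in each of them the M2-component is accepting too, so the product for L(M1) \ L(M2) (M1-component accepting, M2-component rejecting) has no reachable accepting pair and the difference is empty.
Hence every string in L(M1) is also in L(M2).

Yes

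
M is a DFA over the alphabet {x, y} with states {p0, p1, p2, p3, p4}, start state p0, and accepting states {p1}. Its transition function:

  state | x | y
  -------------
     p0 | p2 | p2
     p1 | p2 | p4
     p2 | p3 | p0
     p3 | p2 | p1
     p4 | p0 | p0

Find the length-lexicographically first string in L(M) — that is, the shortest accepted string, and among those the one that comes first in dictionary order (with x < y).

xxy

A breadth-first search from p0 reaches an accepting state first via the path p0 → p2 → p3 → p1 on input xxy.
No string of length < 3 is accepted (BFS exhausts all shorter strings without reaching an accepting state), and xxy is the lexicographically least accepting string of length 3.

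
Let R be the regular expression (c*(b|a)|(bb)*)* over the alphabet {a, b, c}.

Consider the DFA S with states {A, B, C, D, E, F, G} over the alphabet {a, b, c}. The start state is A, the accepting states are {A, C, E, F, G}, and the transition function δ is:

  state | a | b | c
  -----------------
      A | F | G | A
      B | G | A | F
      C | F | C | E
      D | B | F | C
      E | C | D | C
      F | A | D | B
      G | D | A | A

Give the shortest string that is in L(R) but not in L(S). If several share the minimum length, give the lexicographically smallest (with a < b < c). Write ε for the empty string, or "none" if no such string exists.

The string ab is accepted by R but not by S.
No shorter string lies in the difference, and ab is the lexicographically first length-2 string in L(R) \ L(S).

ab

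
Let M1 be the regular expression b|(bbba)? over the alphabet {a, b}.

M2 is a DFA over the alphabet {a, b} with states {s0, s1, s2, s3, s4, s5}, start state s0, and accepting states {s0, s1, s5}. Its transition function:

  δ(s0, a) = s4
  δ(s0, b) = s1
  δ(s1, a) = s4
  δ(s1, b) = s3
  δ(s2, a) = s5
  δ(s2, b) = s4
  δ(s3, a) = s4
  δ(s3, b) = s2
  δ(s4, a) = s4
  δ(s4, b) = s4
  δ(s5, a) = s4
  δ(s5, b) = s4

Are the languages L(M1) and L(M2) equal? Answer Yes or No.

Yes

Converting the expression M1 to a DFA (subset construction, then merging equivalent states) gives the minimal DFA with states {r0, r1, r2, r3, r4, r5}, start state r0, accepting states {r0, r2, r5} and transitions r0: a→r1, b→r2; r1: a→r1, b→r1; r2: a→r1, b→r3; r3: a→r1, b→r4; r4: a→r5, b→r1; r5: a→r1, b→r1.
Exploring the product automaton M1 × M2 from the start pair (r0, s0), following both machines on each input symbol, reaches 6 state pairs: (r0, s0), (r1, s4), (r2, s1), (r3, s3), (r4, s2), (r5, s5).
M1 accepts in {r0, r2, r5} and M2 accepts in {s0, s1, s5}. In every reachable pair the two components are either both accepting — (r0, s0), (r2, s1), (r5, s5) — or both non-accepting, so no string is accepted by exactly one of the machines: L(M1) \ L(M2) and L(M2) \ L(M1) are both empty.
Hence every string is accepted by M1 iff it is accepted by M2, and the two languages coincide.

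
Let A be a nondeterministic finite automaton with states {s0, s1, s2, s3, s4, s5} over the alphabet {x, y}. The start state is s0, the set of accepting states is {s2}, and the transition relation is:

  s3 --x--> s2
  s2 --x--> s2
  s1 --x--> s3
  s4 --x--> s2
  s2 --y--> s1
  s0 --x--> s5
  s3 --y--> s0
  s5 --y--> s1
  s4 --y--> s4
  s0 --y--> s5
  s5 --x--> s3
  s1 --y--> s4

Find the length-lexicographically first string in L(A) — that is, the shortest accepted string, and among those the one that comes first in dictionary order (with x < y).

A breadth-first search from s0 reaches an accepting state first via the path s0 → s5 → s3 → s2 on input xxx.
No string of length < 3 is accepted (BFS exhausts all shorter strings without reaching an accepting state), and xxx is the lexicographically least accepting string of length 3.

xxx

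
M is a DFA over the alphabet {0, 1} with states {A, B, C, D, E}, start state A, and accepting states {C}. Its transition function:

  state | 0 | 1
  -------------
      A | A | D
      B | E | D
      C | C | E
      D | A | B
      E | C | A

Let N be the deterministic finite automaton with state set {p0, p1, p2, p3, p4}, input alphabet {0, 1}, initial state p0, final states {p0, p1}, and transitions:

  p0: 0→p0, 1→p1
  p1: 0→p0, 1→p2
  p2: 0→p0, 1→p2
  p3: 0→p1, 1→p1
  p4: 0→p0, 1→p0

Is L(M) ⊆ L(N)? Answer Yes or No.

Exploring the product automaton M × N from the start pair (A, p0), following both machines on each input symbol, reaches 9 state pairs: (A, p0), (D, p1), (B, p2), (E, p0), (D, p2), (C, p0), (A, p1), (E, p1), (A, p2).
M accepts in {C} and N accepts in {p0, p1}. The reachable pairs whose M-component is accepting are (C, p0); in each of them the N-component is accepting too, so the product for L(M) \ L(N) (M-component accepting, N-component rejecting) has no reachable accepting pair and the difference is empty.
Hence every string in L(M) is also in L(N).

Yes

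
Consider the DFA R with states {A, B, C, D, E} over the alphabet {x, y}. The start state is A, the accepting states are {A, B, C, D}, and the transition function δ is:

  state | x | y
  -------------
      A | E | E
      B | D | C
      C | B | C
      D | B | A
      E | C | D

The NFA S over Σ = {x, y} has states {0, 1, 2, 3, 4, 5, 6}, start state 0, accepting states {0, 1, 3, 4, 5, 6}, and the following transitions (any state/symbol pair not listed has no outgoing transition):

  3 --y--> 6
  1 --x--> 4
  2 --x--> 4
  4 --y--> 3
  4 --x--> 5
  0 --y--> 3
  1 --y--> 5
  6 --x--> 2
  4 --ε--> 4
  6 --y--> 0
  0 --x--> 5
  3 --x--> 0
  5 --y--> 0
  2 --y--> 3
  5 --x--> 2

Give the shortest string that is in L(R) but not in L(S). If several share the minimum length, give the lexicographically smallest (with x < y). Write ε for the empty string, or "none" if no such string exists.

The string xx is accepted by R but not by S.
No shorter string lies in the difference, and xx is the lexicographically first length-2 string in L(R) \ L(S).

xx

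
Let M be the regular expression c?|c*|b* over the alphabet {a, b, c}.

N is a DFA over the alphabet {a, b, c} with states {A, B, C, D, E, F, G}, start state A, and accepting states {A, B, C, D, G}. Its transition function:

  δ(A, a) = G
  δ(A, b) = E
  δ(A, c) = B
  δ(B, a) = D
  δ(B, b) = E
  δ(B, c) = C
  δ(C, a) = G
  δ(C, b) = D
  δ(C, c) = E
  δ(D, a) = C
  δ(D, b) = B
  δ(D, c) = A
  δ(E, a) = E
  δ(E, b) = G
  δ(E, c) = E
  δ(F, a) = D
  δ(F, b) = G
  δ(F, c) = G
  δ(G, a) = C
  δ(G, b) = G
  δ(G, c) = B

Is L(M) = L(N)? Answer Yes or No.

No

The string b is accepted by M but rejected by N.
So L(M) ≠ L(N).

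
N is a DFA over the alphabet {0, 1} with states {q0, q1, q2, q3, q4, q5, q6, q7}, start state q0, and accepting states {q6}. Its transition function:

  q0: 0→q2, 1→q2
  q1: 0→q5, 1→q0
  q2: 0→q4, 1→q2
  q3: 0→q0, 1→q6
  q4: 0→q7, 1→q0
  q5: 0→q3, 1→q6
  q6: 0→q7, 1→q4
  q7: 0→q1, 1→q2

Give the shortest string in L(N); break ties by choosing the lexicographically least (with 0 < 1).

A breadth-first search from q0 reaches an accepting state first via the path q0 → q2 → q4 → q7 → q1 → q5 → q6 on input 000001.
No string of length < 6 is accepted (BFS exhausts all shorter strings without reaching an accepting state), and 000001 is the lexicographically least accepting string of length 6.

000001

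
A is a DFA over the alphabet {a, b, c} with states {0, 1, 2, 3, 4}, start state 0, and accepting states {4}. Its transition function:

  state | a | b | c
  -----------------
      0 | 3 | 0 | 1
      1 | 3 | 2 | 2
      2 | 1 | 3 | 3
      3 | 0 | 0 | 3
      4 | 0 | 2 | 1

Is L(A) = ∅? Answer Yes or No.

The states reachable from the start state are {0, 1, 2, 3}.
None of the accepting states {4} is reachable, so no string is accepted and L(A) = ∅.

Yes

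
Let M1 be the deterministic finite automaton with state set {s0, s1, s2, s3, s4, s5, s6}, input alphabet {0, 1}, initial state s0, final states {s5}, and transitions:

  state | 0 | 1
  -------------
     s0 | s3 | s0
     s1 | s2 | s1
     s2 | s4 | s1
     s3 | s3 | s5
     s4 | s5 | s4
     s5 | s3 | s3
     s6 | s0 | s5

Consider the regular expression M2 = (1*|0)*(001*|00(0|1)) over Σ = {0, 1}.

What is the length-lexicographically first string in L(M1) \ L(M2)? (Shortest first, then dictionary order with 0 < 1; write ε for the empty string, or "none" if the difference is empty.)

The string 01 is accepted by M1 but not by M2.
No shorter string lies in the difference, and 01 is the lexicographically first length-2 string in L(M1) \ L(M2).

01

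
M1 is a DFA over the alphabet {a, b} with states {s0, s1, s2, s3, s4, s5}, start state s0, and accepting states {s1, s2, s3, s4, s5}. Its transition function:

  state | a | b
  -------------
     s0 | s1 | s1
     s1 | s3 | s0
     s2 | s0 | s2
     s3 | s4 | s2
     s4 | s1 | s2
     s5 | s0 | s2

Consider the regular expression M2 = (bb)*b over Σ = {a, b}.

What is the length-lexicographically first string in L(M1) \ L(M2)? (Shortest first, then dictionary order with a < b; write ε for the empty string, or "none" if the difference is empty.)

a

The string a is accepted by M1 but not by M2.
No shorter string lies in the difference, and a is the lexicographically first length-1 string in L(M1) \ L(M2).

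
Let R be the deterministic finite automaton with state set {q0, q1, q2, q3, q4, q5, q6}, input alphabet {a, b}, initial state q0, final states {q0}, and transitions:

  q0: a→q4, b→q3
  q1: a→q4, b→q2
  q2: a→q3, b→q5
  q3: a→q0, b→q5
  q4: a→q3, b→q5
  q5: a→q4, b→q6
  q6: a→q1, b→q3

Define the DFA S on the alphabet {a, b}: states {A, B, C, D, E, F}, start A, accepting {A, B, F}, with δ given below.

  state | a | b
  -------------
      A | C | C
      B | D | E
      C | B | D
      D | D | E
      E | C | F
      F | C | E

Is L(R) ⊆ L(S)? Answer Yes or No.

The string aaa is in L(R) but not in L(S).
So L(R) ⊄ L(S).

No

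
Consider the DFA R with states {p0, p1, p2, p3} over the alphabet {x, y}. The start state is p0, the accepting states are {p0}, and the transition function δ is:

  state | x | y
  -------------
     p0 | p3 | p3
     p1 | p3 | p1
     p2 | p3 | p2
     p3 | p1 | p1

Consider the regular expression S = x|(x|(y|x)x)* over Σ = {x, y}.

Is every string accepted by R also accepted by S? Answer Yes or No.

Yes

Converting the expression S to a DFA (subset construction, then merging equivalent states) gives the minimal DFA with states {s0, s1, s2}, start state s0, accepting states {s0} and transitions s0: x→s0, y→s1; s1: x→s0, y→s2; s2: x→s2, y→s2.
Exploring the product automaton R × S from the start pair (p0, s0), following both machines on each input symbol, reaches 7 state pairs: (p0, s0), (p3, s0), (p3, s1), (p1, s0), (p1, s1), (p1, s2), (p3, s2).
R accepts in {p0} and S accepts in {s0}. The reachable pairs whose R-component is accepting are (p0, s0); in each of them the S-component is accepting too, so the product for L(R) \ L(S) (R-component accepting, S-component rejecting) has no reachable accepting pair and the difference is empty.
Hence every string in L(R) is also in L(S).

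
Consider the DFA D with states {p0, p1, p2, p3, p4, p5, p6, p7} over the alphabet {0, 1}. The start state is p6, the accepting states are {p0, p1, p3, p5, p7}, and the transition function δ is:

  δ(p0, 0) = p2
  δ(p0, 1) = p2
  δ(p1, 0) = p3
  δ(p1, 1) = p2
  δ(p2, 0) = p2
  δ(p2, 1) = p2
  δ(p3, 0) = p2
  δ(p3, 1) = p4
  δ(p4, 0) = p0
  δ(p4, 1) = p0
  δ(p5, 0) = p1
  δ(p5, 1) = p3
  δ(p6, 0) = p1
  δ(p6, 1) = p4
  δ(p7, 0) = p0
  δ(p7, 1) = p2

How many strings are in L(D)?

6

The useful subgraph on states {p0, p1, p3, p4, p6} is acyclic, so L(D) is finite; the longest accepting path visits 5 useful states, giving maximum string length 4.
Counting accepting paths from p6 by length: 1 of length 1, 3 of length 2, 2 of length 4. Total 6.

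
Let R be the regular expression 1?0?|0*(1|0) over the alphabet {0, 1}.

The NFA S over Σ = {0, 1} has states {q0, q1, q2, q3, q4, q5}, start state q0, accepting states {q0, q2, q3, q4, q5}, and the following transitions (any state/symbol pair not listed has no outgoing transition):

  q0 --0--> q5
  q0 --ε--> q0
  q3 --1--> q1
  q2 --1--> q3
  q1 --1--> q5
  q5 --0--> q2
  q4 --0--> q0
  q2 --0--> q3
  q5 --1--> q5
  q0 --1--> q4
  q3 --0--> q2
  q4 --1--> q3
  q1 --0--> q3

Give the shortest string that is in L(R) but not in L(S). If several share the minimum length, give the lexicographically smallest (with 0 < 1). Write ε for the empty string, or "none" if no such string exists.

The string 0001 is accepted by R but not by S.
No shorter string lies in the difference, and 0001 is the lexicographically first length-4 string in L(R) \ L(S).

0001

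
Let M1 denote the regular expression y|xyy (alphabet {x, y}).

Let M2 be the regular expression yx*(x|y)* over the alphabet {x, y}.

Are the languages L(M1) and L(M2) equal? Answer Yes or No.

No

The string xyy is accepted by M1 but rejected by M2.
So L(M1) ≠ L(M2).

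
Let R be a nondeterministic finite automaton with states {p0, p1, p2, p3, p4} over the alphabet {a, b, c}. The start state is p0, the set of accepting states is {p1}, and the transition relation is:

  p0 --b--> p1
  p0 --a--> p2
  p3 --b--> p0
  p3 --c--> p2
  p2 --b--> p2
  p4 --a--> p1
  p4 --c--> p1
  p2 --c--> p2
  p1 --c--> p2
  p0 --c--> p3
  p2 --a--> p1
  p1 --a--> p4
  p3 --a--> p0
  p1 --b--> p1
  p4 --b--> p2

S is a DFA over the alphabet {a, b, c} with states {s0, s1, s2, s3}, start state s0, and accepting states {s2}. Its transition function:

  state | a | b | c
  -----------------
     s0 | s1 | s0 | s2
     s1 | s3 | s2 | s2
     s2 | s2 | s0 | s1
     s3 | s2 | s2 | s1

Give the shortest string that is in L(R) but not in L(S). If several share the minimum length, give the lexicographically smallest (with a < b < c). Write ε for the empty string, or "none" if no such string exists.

b

The string b is accepted by R but not by S.
No shorter string lies in the difference, and b is the lexicographically first length-1 string in L(R) \ L(S).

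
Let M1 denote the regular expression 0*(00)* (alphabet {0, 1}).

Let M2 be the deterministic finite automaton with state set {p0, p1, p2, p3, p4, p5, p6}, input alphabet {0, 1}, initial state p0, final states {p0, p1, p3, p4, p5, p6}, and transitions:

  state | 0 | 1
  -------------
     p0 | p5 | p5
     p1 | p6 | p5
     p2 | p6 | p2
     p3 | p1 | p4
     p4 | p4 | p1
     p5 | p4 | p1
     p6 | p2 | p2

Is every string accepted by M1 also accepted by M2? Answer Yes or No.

Converting the expression M1 to a DFA (subset construction, then merging equivalent states) gives the minimal DFA with states {r0, r1}, start state r0, accepting states {r0} and transitions r0: 0→r0, 1→r1; r1: 0→r1, 1→r1.
Exploring the product automaton M1 × M2 from the start pair (r0, p0), following both machines on each input symbol, reaches 8 state pairs: (r0, p0), (r0, p5), (r1, p5), (r0, p4), (r1, p1), (r1, p4), (r1, p6), (r1, p2).
M1 accepts in {r0} and M2 accepts in {p0, p1, p3, p4, p5, p6}. The reachable pairs whose M1-component is accepting are (r0, p0), (r0, p5), (r0, p4); in each of them the M2-component is accepting too, so the product for L(M1) \ L(M2) (M1-component accepting, M2-component rejecting) has no reachable accepting pair and the difference is empty.
Hence every string in L(M1) is also in L(M2).

Yes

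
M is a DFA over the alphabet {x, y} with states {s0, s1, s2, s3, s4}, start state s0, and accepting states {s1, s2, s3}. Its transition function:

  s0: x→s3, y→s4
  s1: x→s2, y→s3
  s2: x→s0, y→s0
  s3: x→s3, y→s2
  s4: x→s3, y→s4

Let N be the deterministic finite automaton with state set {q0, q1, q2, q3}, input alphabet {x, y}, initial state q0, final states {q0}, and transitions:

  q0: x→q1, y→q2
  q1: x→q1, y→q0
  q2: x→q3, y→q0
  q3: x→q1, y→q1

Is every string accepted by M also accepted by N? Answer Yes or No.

No

The string x is in L(M) but not in L(N).
So L(M) ⊄ L(N).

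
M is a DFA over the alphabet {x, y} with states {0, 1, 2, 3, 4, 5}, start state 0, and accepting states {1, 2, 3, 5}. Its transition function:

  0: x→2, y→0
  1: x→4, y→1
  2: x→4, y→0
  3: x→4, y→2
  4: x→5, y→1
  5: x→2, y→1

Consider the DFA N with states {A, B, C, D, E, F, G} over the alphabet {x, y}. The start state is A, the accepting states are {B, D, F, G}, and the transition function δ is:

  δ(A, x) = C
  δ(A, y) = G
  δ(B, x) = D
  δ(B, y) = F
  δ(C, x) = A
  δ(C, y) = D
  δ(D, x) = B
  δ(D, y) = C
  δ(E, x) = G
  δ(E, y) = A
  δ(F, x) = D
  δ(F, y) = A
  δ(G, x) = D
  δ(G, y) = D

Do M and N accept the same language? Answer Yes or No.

The string x is accepted by M but rejected by N.
So L(M) ≠ L(N).

No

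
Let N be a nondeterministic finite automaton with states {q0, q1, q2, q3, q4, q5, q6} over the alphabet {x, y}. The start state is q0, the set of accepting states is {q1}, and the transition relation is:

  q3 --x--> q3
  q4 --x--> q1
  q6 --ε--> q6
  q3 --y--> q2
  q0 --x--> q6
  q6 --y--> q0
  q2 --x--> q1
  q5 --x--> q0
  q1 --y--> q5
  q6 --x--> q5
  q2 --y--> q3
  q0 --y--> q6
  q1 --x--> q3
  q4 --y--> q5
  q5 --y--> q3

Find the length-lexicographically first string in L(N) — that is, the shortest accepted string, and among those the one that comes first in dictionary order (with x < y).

A breadth-first search from q0 reaches an accepting state first via the path q0 → q6 → q5 → q3 → q2 → q1 on input xxyyx.
No string of length < 5 is accepted (BFS exhausts all shorter strings without reaching an accepting state), and xxyyx is the lexicographically least accepting string of length 5.

xxyyx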